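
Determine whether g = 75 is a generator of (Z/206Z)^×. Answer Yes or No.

Yes

φ(206) = φ(2)·φ(103) = 1·102 = 102 = 2 · 3 · 17.
It suffices to check that the order of 75 is not a proper divisor of 102: compute 75^(102/q) for q ∈ {2, 3, 17}.
75^51 ≡ 205 (mod 206)  [q = 2: ≢ 1 ✓]
75^34 ≡ 149 (mod 206)  [q = 3: ≢ 1 ✓]
75^6 ≡ 169 (mod 206)  [q = 17: ≢ 1 ✓]
Every test exponent gives a nontrivial residue, hence 75 generates the full group.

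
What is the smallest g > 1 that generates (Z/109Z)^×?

φ(109) = 109 − 1 = 108 = 2^2 · 3^3.
Test candidates g = 2, 3, … against the prime factors q ∈ {2, 3} of φ(109): g is a generator iff g^(108/q) ≢ 1 for every such q.
g = 2: 2^54 ≡ 108; 2^36 ≡ 1 — hits 1, so not a primitive root.
g = 3: 3^54 ≡ 1 — hits 1, so not a primitive root.
g = 4: 4^54 ≡ 1 — hits 1, so not a primitive root.
g = 5: 5^54 ≡ 1 — hits 1, so not a primitive root.
g = 6: 6^54 ≡ 108; 6^36 ≡ 63 — none is 1, so 6 is a primitive root.
Hence the least primitive root of 109 is 6.

6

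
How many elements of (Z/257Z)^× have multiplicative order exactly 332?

0

φ(257) = 257 − 1 = 256 = 2^8.
In a cyclic group of order 256, there are φ(d) elements of order d for each divisor d of 256, and zero for non-divisors.
332 does not divide 256, so no element of (Z/257Z)^× has order 332.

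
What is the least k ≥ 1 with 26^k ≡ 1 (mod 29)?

28

ord(26) | φ(29) = 29 − 1 = 28 = 2^2 · 7.
Divisors of 28: 1, 2, 4, 7, 14, 28.
Check 26^d mod 29 for each divisor in increasing order:
26^1 ≡ 26 (mod 29)
26^2 ≡ 9 (mod 29)
26^4 ≡ 23 (mod 29)
26^7 ≡ 17 (mod 29)
26^14 ≡ 28 (mod 29)
26^28 ≡ 1 (mod 29) ✓
Therefore the multiplicative order of 26 modulo 29 is 28.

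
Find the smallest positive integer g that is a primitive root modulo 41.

6

φ(41) = 41 − 1 = 40 = 2^3 · 5.
g is a primitive root iff g^(40/q) ≢ 1 (mod 41) for each prime q ∈ {2, 5}.
g = 2: 2^20 ≡ 1 — hits 1, so not a primitive root.
g = 3: 3^20 ≡ 40; 3^8 ≡ 1 — hits 1, so not a primitive root.
g = 4: 4^20 ≡ 1 — hits 1, so not a primitive root.
g = 5: 5^20 ≡ 1 — hits 1, so not a primitive root.
g = 6: 6^20 ≡ 40; 6^8 ≡ 10 — none is 1, so 6 is a primitive root.
The smallest primitive root modulo 41 is 6.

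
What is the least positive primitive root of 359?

7

φ(359) = 359 − 1 = 358 = 2 · 179.
Test candidates g = 2, 3, … against the prime factors q ∈ {2, 179} of φ(359): g is a generator iff g^(358/q) ≢ 1 for every such q.
g = 2: 2^179 ≡ 1 — hits 1, so not a primitive root.
g = 3: 3^179 ≡ 1 — hits 1, so not a primitive root.
g = 4: 4^179 ≡ 1 — hits 1, so not a primitive root.
g = 5: 5^179 ≡ 1 — hits 1, so not a primitive root.
g = 6: 6^179 ≡ 1 — hits 1, so not a primitive root.
g = 7: 7^179 ≡ 358; 7^2 ≡ 49 — none is 1, so 7 is a primitive root.
So 7 is the smallest generator of (Z/359Z)^×.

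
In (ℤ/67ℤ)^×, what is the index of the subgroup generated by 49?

Since 49 ∈ (Z/67Z)^×, its order divides φ(67) = 67 − 1 = 66 = 2 · 3 · 11.
Divisors of 66: 1, 2, 3, 6, 11, 22, 33, 66.
Check 49^d mod 67 for each divisor in increasing order:
49^1 ≡ 49 (mod 67)
49^2 ≡ 56 (mod 67)
49^3 ≡ 64 (mod 67)
49^6 ≡ 9 (mod 67)
49^11 ≡ 29 (mod 67)
49^22 ≡ 37 (mod 67)
49^33 ≡ 1 (mod 67) ✓
Thus |⟨49⟩| = ord(49) = 33.
The index is φ(67) / ord(49) = 66 / 33 = 2.

2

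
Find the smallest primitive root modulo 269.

2

φ(269) = 269 − 1 = 268 = 2^2 · 67.
Test candidates g = 2, 3, … against the prime factors q ∈ {2, 67} of φ(269): g is a generator iff g^(268/q) ≢ 1 for every such q.
g = 2: 2^134 ≡ 268; 2^4 ≡ 16 — none is 1, so 2 is a primitive root.
The smallest primitive root modulo 269 is 2.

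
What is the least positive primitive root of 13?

2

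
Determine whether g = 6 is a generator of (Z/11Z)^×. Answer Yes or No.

Yes

φ(11) = 11 − 1 = 10 = 2 · 5.
6 is a primitive root mod 11 iff 6^(φ(11)/q) ≢ 1 for every prime q | φ(11), i.e. q ∈ {2, 5}.
6^5 ≡ 10 (mod 11)  [q = 2: ≢ 1 ✓]
6^2 ≡ 3 (mod 11)  [q = 5: ≢ 1 ✓]
All checks pass, so 6 has order 10 and is a primitive root modulo 11.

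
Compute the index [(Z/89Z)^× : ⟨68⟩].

2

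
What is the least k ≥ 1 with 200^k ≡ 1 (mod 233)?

116

By Lagrange's theorem, ord_233(200) divides φ(233) = 233 − 1 = 232 = 2^3 · 29.
Divisors of 232: 1, 2, 4, 8, 29, 58, 116, 232.
Evaluate successive powers at the divisors of 232:
200^1 ≡ 200
200^2 ≡ 157
200^4 ≡ 184
200^8 ≡ 71
200^29 ≡ 144
200^58 ≡ 232
200^116 ≡ 1
The smallest such exponent is 116, so the order of 200 is 116.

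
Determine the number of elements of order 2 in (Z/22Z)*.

1

φ(22) = φ(2)·φ(11) = 1·10 = 10 = 2 · 5.
Since (Z/22Z)^× is cyclic of order 10, the number of elements of order d is φ(d) when d | 10 and 0 otherwise.
2 | 10, and φ(2) = 2 − 1 = 1.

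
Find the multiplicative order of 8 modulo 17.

ord(8) | φ(17) = 17 − 1 = 16 = 2^4.
Divisors of 16: 1, 2, 4, 8, 16.
Compute 8^d (mod 17) for the divisors d until we hit 1:
8^1 ≡ 8 (mod 17)
8^2 ≡ 13 (mod 17)
8^4 ≡ 16 (mod 17)
8^8 ≡ 1 (mod 17) ✓
Therefore the multiplicative order of 8 modulo 17 is 8.

8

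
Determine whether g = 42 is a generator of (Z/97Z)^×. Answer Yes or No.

No

φ(97) = 97 − 1 = 96 = 2^5 · 3.
An element g generates (Z/97Z)^× iff g^(96/q) ≢ 1 (mod 97) for each prime q ∈ {2, 3}.
42^48 ≡ 96 (mod 97)  [q = 2: ≢ 1 ✓]
42^32 ≡ 1 (mod 97)  [q = 3: ≡ 1 ✗]
The check at q = 3 fails, so 42 generates a proper subgroup.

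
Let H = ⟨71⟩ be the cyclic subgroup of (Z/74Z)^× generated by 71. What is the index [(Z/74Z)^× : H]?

By Lagrange's theorem, ord_74(71) divides φ(74) = φ(2)·φ(37) = 1·36 = 36 = 2^2 · 3^2.
Divisors of 36: 1, 2, 3, 4, 6, 9, 12, 18, 36.
Test each divisor d:
71^1 ≡ 71 (mod 74)
71^2 ≡ 9 (mod 74)
71^3 ≡ 47 (mod 74)
71^4 ≡ 7 (mod 74)
71^6 ≡ 63 (mod 74)
71^9 ≡ 1 (mod 74) ✓
So ord_74(71) = 9, hence |⟨71⟩| = 9.
The index is φ(74) / ord(71) = 36 / 9 = 4.

4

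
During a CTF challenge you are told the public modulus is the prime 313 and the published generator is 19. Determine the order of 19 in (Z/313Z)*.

26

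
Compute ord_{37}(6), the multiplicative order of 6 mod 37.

4

ord(6) | φ(37) = 37 − 1 = 36 = 2^2 · 3^2.
Divisors of 36: 1, 2, 3, 4, 6, 9, 12, 18, 36.
Compute 6^d (mod 37) for the divisors d until we hit 1:
6^1 ≡ 6 (mod 37)
6^2 ≡ 36 (mod 37)
6^3 ≡ 31 (mod 37)
6^4 ≡ 1 (mod 37) ✓
Therefore the multiplicative order of 6 modulo 37 is 4.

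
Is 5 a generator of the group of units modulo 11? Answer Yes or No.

No

φ(11) = 11 − 1 = 10 = 2 · 5.
It suffices to check that the order of 5 is not a proper divisor of 10: compute 5^(10/q) for q ∈ {2, 5}.
5^5 ≡ 1 (mod 11)  [q = 2: ≡ 1 ✗]
5^2 ≡ 3 (mod 11)  [q = 5: ≢ 1 ✓]
The check at q = 2 fails, so 5 generates a proper subgroup.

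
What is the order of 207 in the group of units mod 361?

The order of 207 must divide φ(361) = φ(19^2) = 19·(19−1) = 342 = 2 · 3^2 · 19.
Divisors of 342: 1, 2, 3, 6, 9, 18, 19, 38, 57, 114, 171, 342.
Evaluate successive powers at the divisors of 342:
207^1 ≡ 207 (mod 361)
207^2 ≡ 251 (mod 361)
207^3 ≡ 334 (mod 361)
207^6 ≡ 7 (mod 361)
207^9 ≡ 172 (mod 361)
207^18 ≡ 343 (mod 361)
207^19 ≡ 245 (mod 361)
207^38 ≡ 99 (mod 361)
207^57 ≡ 68 (mod 361)
207^114 ≡ 292 (mod 361)
207^171 ≡ 1 (mod 361) ✓
Hence ord(207) = 171.

171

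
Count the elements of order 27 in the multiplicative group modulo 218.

18

φ(218) = φ(2)·φ(109) = 1·108 = 108 = 2^2 · 3^3.
In a cyclic group of order 108, there are φ(d) elements of order d for each divisor d of 108, and zero for non-divisors.
27 = 3^3 divides 108, and φ(27) = 18.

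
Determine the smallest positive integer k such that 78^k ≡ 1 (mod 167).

166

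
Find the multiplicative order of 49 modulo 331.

ord(49) | φ(331) = 331 − 1 = 330 = 2 · 3 · 5 · 11.
Divisors of 330: 1, 2, 3, 5, 6, 10, 11, 15, 22, 30, 33, 55, 66, 110, 165, 330.
Check 49^d mod 331 for each divisor in increasing order:
49^1 ≡ 49
49^2 ≡ 84
49^3 ≡ 144
49^5 ≡ 180
49^6 ≡ 214
49^10 ≡ 293
49^11 ≡ 124
49^15 ≡ 111
49^22 ≡ 150
49^30 ≡ 74
49^33 ≡ 64
49^55 ≡ 1
So ord_331(49) = 55.

55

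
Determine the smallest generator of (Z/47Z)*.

5

φ(47) = 47 − 1 = 46 = 2 · 23.
g is a primitive root iff g^(46/q) ≢ 1 (mod 47) for each prime q ∈ {2, 23}.
g = 2: 2^23 ≡ 1 — hits 1, so not a primitive root.
g = 3: 3^23 ≡ 1 — hits 1, so not a primitive root.
g = 4: 4^23 ≡ 1 — hits 1, so not a primitive root.
g = 5: 5^23 ≡ 46; 5^2 ≡ 25 — none is 1, so 5 is a primitive root.
So 5 is the smallest generator of (Z/47Z)^×.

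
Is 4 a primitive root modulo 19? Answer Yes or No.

No

φ(19) = 19 − 1 = 18 = 2 · 3^2.
Test 4^(18/q) mod 19 for each prime factor q of 18:
4^9 ≡ 1 (mod 19)  [q = 2: ≡ 1 ✗]
4^6 ≡ 11 (mod 19)  [q = 3: ≢ 1 ✓]
4^9 ≡ 1 shows ord(4) | 9, strictly less than φ(19); not a primitive root.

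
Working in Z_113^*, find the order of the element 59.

The order of 59 must divide φ(113) = 113 − 1 = 112 = 2^4 · 7.
Divisors of 112: 1, 2, 4, 7, 8, 14, 16, 28, 56, 112.
Check 59^d mod 113 for each divisor in increasing order:
59^1 ≡ 59 (mod 113)
59^2 ≡ 91 (mod 113)
59^4 ≡ 32 (mod 113)
59^7 ≡ 48 (mod 113)
59^8 ≡ 7 (mod 113)
59^14 ≡ 44 (mod 113)
59^16 ≡ 49 (mod 113)
59^28 ≡ 15 (mod 113)
59^56 ≡ 112 (mod 113)
59^112 ≡ 1 (mod 113) ✓
The smallest such exponent is 112, so the order of 59 is 112.

112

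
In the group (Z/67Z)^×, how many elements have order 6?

φ(67) = 67 − 1 = 66 = 2 · 3 · 11.
In a cyclic group of order 66, there are φ(d) elements of order d for each divisor d of 66, and zero for non-divisors.
6 = 2 · 3 divides 66, and φ(6) = 2.

2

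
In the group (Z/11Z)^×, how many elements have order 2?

1

φ(11) = 11 − 1 = 10 = 2 · 5.
(Z/11Z)^× is cyclic (|G| = 10); a cyclic group of order m has exactly φ(d) elements of each order d | m, and none otherwise.
2 | 10, and φ(2) = 2 − 1 = 1.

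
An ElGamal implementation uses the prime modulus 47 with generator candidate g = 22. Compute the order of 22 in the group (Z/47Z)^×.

By Lagrange's theorem, ord_47(22) divides φ(47) = 47 − 1 = 46 = 2 · 23.
Divisors of 46: 1, 2, 23, 46.
Test each divisor d:
22^1 ≡ 22
22^2 ≡ 14
22^23 ≡ 46
22^46 ≡ 1
The smallest such exponent is 46, so the order of 22 is 46.

46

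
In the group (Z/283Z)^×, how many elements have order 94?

φ(283) = 283 − 1 = 282 = 2 · 3 · 47.
In a cyclic group of order 282, there are φ(d) elements of order d for each divisor d of 282, and zero for non-divisors.
94 = 2 · 47 divides 282, and φ(94) = 46.

46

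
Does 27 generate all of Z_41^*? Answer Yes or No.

φ(41) = 41 − 1 = 40 = 2^3 · 5.
27 is a primitive root mod 41 iff 27^(φ(41)/q) ≢ 1 for every prime q | φ(41), i.e. q ∈ {2, 5}.
27^20 ≡ 40 (mod 41)  [q = 2: ≢ 1 ✓]
27^8 ≡ 1 (mod 41)  [q = 5: ≡ 1 ✗]
27^8 ≡ 1 shows ord(27) | 8, strictly less than φ(41); not a primitive root.

No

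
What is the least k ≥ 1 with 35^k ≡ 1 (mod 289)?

17

Since 35 ∈ (Z/289Z)^×, its order divides φ(289) = φ(17^2) = 17·(17−1) = 272 = 2^4 · 17.
Divisors of 272: 1, 2, 4, 8, 16, 17, 34, 68, 136, 272.
Check 35^d mod 289 for each divisor in increasing order:
35^1 ≡ 35
35^2 ≡ 69
35^4 ≡ 137
35^8 ≡ 273
35^16 ≡ 256
35^17 ≡ 1
So ord_289(35) = 17.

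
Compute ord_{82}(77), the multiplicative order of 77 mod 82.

By Lagrange's theorem, ord_82(77) divides φ(82) = φ(2)·φ(41) = 1·40 = 40 = 2^3 · 5.
Divisors of 40: 1, 2, 4, 5, 8, 10, 20, 40.
Check 77^d mod 82 for each divisor in increasing order:
77^1 ≡ 77 (mod 82)
77^2 ≡ 25 (mod 82)
77^4 ≡ 51 (mod 82)
77^5 ≡ 73 (mod 82)
77^8 ≡ 59 (mod 82)
77^10 ≡ 81 (mod 82)
77^20 ≡ 1 (mod 82) ✓
Therefore the multiplicative order of 77 modulo 82 is 20.

20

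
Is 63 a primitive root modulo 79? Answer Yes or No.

Yes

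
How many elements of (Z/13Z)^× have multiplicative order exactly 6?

2

φ(13) = 13 − 1 = 12 = 2^2 · 3.
Since (Z/13Z)^× is cyclic of order 12, the number of elements of order d is φ(d) when d | 12 and 0 otherwise.
6 = 2 · 3 divides 12, and φ(6) = 2.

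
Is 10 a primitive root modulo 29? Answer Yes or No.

Yes

φ(29) = 29 − 1 = 28 = 2^2 · 7.
10 is a primitive root mod 29 iff 10^(φ(29)/q) ≢ 1 for every prime q | φ(29), i.e. q ∈ {2, 7}.
10^14 ≡ 28 (mod 29)  [q = 2: ≢ 1 ✓]
10^4 ≡ 24 (mod 29)  [q = 7: ≢ 1 ✓]
Every test exponent gives a nontrivial residue, hence 10 generates the full group.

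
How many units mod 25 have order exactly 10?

4

φ(25) = φ(5^2) = 5·(5−1) = 20 = 2^2 · 5.
(Z/25Z)^× is cyclic (|G| = 20); a cyclic group of order m has exactly φ(d) elements of each order d | m, and none otherwise.
10 = 2 · 5 divides 20, and φ(10) = 4.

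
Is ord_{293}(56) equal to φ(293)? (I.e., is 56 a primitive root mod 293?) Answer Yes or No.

φ(293) = 293 − 1 = 292 = 2^2 · 73.
Test 56^(292/q) mod 293 for each prime factor q of 292:
56^146 ≡ 1 (mod 293)  [q = 2: ≡ 1 ✗]
56^4 ≡ 244 (mod 293)  [q = 73: ≢ 1 ✓]
56^146 ≡ 1 shows ord(56) | 146, strictly less than φ(293); not a primitive root.

No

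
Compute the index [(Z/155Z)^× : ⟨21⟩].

The order of 21 must divide φ(155) = φ(5·31) = (5−1)·(31−1) = 4·30 = 120 = 2^3 · 3 · 5.
Divisors of 120: 1, 2, 3, 4, 5, 6, 8, 10, 12, 15, 20, 24, 30, 40, 60, 120.
Compute 21^d (mod 155) for the divisors d until we hit 1:
21^1 ≡ 21
21^2 ≡ 131
21^3 ≡ 116
21^4 ≡ 111
21^5 ≡ 6
21^6 ≡ 126
21^8 ≡ 76
21^10 ≡ 36
21^12 ≡ 66
21^15 ≡ 61
21^20 ≡ 56
21^24 ≡ 16
21^30 ≡ 1
Thus |⟨21⟩| = ord(21) = 30.
Index = |(Z/155Z)^×| / |⟨21⟩| = 120 / 30 = 4.

4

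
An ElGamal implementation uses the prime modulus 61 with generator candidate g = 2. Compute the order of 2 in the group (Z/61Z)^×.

60

Since 2 ∈ (Z/61Z)^×, its order divides φ(61) = 61 − 1 = 60 = 2^2 · 3 · 5.
Divisors of 60: 1, 2, 3, 4, 5, 6, 10, 12, 15, 20, 30, 60.
Test each divisor d:
2^1 ≡ 2
2^2 ≡ 4
2^3 ≡ 8
2^4 ≡ 16
2^5 ≡ 32
2^6 ≡ 3
2^10 ≡ 48
2^12 ≡ 9
2^15 ≡ 11
2^20 ≡ 47
2^30 ≡ 60
2^60 ≡ 1
The smallest such exponent is 60, so the order of 2 is 60.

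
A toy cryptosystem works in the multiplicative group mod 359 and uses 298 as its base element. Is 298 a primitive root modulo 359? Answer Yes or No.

No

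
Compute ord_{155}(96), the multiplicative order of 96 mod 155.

30

The order of 96 must divide φ(155) = φ(5·31) = (5−1)·(31−1) = 4·30 = 120 = 2^3 · 3 · 5.
Divisors of 120: 1, 2, 3, 4, 5, 6, 8, 10, 12, 15, 20, 24, 30, 40, 60, 120.
Test each divisor d:
96^1 ≡ 96 (mod 155)
96^2 ≡ 71 (mod 155)
96^3 ≡ 151 (mod 155)
96^4 ≡ 81 (mod 155)
96^5 ≡ 26 (mod 155)
96^6 ≡ 16 (mod 155)
96^8 ≡ 51 (mod 155)
96^10 ≡ 56 (mod 155)
96^12 ≡ 101 (mod 155)
96^15 ≡ 61 (mod 155)
96^20 ≡ 36 (mod 155)
96^24 ≡ 126 (mod 155)
96^30 ≡ 1 (mod 155) ✓
The smallest such exponent is 30, so the order of 96 is 30.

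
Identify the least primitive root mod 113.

3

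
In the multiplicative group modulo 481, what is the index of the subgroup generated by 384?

36

Since 384 ∈ (Z/481Z)^×, its order divides φ(481) = φ(13·37) = (13−1)·(37−1) = 12·36 = 432 = 2^4 · 3^3.
Divisors of 432: 1, 2, 3, 4, 6, 8, 9, 12, 16, 18, 24, 27, 36, 48, 54, 72, 108, 144, 216, 432.
Compute 384^d (mod 481) for the divisors d until we hit 1:
384^1 ≡ 384 (mod 481)
384^2 ≡ 270 (mod 481)
384^3 ≡ 265 (mod 481)
384^4 ≡ 269 (mod 481)
384^6 ≡ 480 (mod 481)
384^8 ≡ 211 (mod 481)
384^9 ≡ 216 (mod 481)
384^12 ≡ 1 (mod 481) ✓
Thus |⟨384⟩| = ord(384) = 12.
Index = |(Z/481Z)^×| / |⟨384⟩| = 432 / 12 = 36.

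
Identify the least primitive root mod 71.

7

φ(71) = 71 − 1 = 70 = 2 · 5 · 7.
g is a primitive root iff g^(70/q) ≢ 1 (mod 71) for each prime q ∈ {2, 5, 7}.
g = 2: 2^35 ≡ 1 — hits 1, so not a primitive root.
g = 3: 3^35 ≡ 1 — hits 1, so not a primitive root.
g = 4: 4^35 ≡ 1 — hits 1, so not a primitive root.
g = 5: 5^35 ≡ 1 — hits 1, so not a primitive root.
g = 6: 6^35 ≡ 1 — hits 1, so not a primitive root.
g = 7: 7^35 ≡ 70; 7^14 ≡ 54; 7^10 ≡ 45 — none is 1, so 7 is a primitive root.
Hence the least primitive root of 71 is 7.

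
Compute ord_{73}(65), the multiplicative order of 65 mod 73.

6

By Lagrange's theorem, ord_73(65) divides φ(73) = 73 − 1 = 72 = 2^3 · 3^2.
Divisors of 72: 1, 2, 3, 4, 6, 8, 9, 12, 18, 24, 36, 72.
Evaluate successive powers at the divisors of 72:
65^1 ≡ 65 (mod 73)
65^2 ≡ 64 (mod 73)
65^3 ≡ 72 (mod 73)
65^4 ≡ 8 (mod 73)
65^6 ≡ 1 (mod 73) ✓
Hence ord(65) = 6.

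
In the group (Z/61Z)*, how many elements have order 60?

φ(61) = 61 − 1 = 60 = 2^2 · 3 · 5.
Since (Z/61Z)^× is cyclic of order 60, the number of elements of order d is φ(d) when d | 60 and 0 otherwise.
60 = 2^2 · 3 · 5 divides 60, and φ(60) = 16.

16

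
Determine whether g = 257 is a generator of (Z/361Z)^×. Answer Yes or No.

φ(361) = φ(19^2) = 19·(19−1) = 342 = 2 · 3^2 · 19.
257 is a primitive root mod 361 iff 257^(φ(361)/q) ≢ 1 for every prime q | φ(361), i.e. q ∈ {2, 3, 19}.
257^171 ≡ 360 (mod 361)  [q = 2: ≢ 1 ✓]
257^114 ≡ 68 (mod 361)  [q = 3: ≢ 1 ✓]
257^18 ≡ 153 (mod 361)  [q = 19: ≢ 1 ✓]
All checks pass, so 257 has order 342 and is a primitive root modulo 361.

Yes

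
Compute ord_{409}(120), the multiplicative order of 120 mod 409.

102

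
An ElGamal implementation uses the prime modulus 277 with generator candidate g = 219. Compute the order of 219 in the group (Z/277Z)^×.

276

The order of 219 must divide φ(277) = 277 − 1 = 276 = 2^2 · 3 · 23.
Divisors of 276: 1, 2, 3, 4, 6, 12, 23, 46, 69, 92, 138, 276.
Evaluate successive powers at the divisors of 276:
219^1 ≡ 219 (mod 277)
219^2 ≡ 40 (mod 277)
219^3 ≡ 173 (mod 277)
219^4 ≡ 215 (mod 277)
219^6 ≡ 13 (mod 277)
219^12 ≡ 169 (mod 277)
219^23 ≡ 95 (mod 277)
219^46 ≡ 161 (mod 277)
219^69 ≡ 60 (mod 277)
219^92 ≡ 160 (mod 277)
219^138 ≡ 276 (mod 277)
219^276 ≡ 1 (mod 277) ✓
So ord_277(219) = 276.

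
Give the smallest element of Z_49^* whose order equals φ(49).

φ(49) = φ(7^2) = 7·(7−1) = 42 = 2 · 3 · 7.
Test candidates g = 2, 3, … against the prime factors q ∈ {2, 3, 7} of φ(49): g is a generator iff g^(42/q) ≢ 1 for every such q.
g = 2: 2^21 ≡ 1 — hits 1, so not a primitive root.
g = 3: 3^21 ≡ 48; 3^14 ≡ 30; 3^6 ≡ 43 — none is 1, so 3 is a primitive root.
The smallest primitive root modulo 49 is 3.

3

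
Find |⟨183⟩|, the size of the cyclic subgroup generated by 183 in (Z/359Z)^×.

ord(183) | φ(359) = 359 − 1 = 358 = 2 · 179.
Divisors of 358: 1, 2, 179, 358.
Check 183^d mod 359 for each divisor in increasing order:
183^1 ≡ 183 (mod 359)
183^2 ≡ 102 (mod 359)
183^179 ≡ 358 (mod 359)
183^358 ≡ 1 (mod 359) ✓
Therefore the multiplicative order of 183 modulo 359 is 358.

358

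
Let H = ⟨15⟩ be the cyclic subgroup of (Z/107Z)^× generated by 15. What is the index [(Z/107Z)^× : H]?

1

The order of 15 must divide φ(107) = 107 − 1 = 106 = 2 · 53.
Divisors of 106: 1, 2, 53, 106.
Evaluate successive powers at the divisors of 106:
15^1 ≡ 15
15^2 ≡ 11
15^53 ≡ 106
15^106 ≡ 1
Thus |⟨15⟩| = ord(15) = 106.
[(Z/107Z)^× : ⟨15⟩] = 106/106 = 1.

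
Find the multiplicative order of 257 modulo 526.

By Lagrange's theorem, ord_526(257) divides φ(526) = φ(2)·φ(263) = 1·262 = 262 = 2 · 131.
Divisors of 262: 1, 2, 131, 262.
Compute 257^d (mod 526) for the divisors d until we hit 1:
257^1 ≡ 257
257^2 ≡ 299
257^131 ≡ 525
257^262 ≡ 1
So ord_526(257) = 262.

262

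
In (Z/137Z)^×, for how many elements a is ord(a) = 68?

32

φ(137) = 137 − 1 = 136 = 2^3 · 17.
In a cyclic group of order 136, there are φ(d) elements of order d for each divisor d of 136, and zero for non-divisors.
68 = 2^2 · 17 divides 136, and φ(68) = 32.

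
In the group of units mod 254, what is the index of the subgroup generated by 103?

14

By Lagrange's theorem, ord_254(103) divides φ(254) = φ(2)·φ(127) = 1·126 = 126 = 2 · 3^2 · 7.
Divisors of 126: 1, 2, 3, 6, 7, 9, 14, 18, 21, 42, 63, 126.
Test each divisor d:
103^1 ≡ 103
103^2 ≡ 195
103^3 ≡ 19
103^6 ≡ 107
103^7 ≡ 99
103^9 ≡ 1
So ord_254(103) = 9, hence |⟨103⟩| = 9.
[(Z/254Z)^× : ⟨103⟩] = 126/9 = 14.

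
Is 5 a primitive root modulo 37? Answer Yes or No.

φ(37) = 37 − 1 = 36 = 2^2 · 3^2.
Test 5^(36/q) mod 37 for each prime factor q of 36:
5^18 ≡ 36 (mod 37)  [q = 2: ≢ 1 ✓]
5^12 ≡ 10 (mod 37)  [q = 3: ≢ 1 ✓]
None equal 1, so ord_37(5) = 36: 5 is a primitive root.

Yes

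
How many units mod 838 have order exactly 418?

φ(838) = φ(2)·φ(419) = 1·418 = 418 = 2 · 11 · 19.
(Z/838Z)^× is cyclic (|G| = 418); a cyclic group of order m has exactly φ(d) elements of each order d | m, and none otherwise.
418 = 2 · 11 · 19 divides 418, and φ(418) = 180.

180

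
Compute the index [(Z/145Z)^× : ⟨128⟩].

28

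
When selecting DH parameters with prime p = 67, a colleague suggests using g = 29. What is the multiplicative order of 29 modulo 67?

3

Since 29 ∈ (Z/67Z)^×, its order divides φ(67) = 67 − 1 = 66 = 2 · 3 · 11.
Divisors of 66: 1, 2, 3, 6, 11, 22, 33, 66.
Test each divisor d:
29^1 ≡ 29 (mod 67)
29^2 ≡ 37 (mod 67)
29^3 ≡ 1 (mod 67) ✓
The smallest such exponent is 3, so the order of 29 is 3.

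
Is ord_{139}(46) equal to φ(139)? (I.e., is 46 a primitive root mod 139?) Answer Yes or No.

φ(139) = 139 − 1 = 138 = 2 · 3 · 23.
It suffices to check that the order of 46 is not a proper divisor of 138: compute 46^(138/q) for q ∈ {2, 3, 23}.
46^69 ≡ 1 (mod 139)  [q = 2: ≡ 1 ✗]
46^46 ≡ 96 (mod 139)  [q = 3: ≢ 1 ✓]
46^6 ≡ 45 (mod 139)  [q = 23: ≢ 1 ✓]
Since 46^69 ≡ 1, the order of 46 divides 69 < 138, so 46 is not a primitive root.

No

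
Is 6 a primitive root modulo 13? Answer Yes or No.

φ(13) = 13 − 1 = 12 = 2^2 · 3.
An element g generates (Z/13Z)^× iff g^(12/q) ≢ 1 (mod 13) for each prime q ∈ {2, 3}.
6^6 ≡ 12 (mod 13)  [q = 2: ≢ 1 ✓]
6^4 ≡ 9 (mod 13)  [q = 3: ≢ 1 ✓]
Every test exponent gives a nontrivial residue, hence 6 generates the full group.

Yes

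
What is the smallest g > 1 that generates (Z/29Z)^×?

2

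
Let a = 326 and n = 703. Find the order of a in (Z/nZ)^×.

The order of 326 must divide φ(703) = φ(19·37) = (19−1)·(37−1) = 18·36 = 648 = 2^3 · 3^4.
Divisors of 648: 1, 2, 3, 4, 6, 8, 9, 12, 18, 24, 27, 36, 54, 72, 81, 108, 162, 216, 324, 648.
Evaluate successive powers at the divisors of 648:
326^1 ≡ 326 (mod 703)
326^2 ≡ 123 (mod 703)
326^3 ≡ 27 (mod 703)
326^4 ≡ 366 (mod 703)
326^6 ≡ 26 (mod 703)
326^8 ≡ 386 (mod 703)
326^9 ≡ 702 (mod 703)
326^12 ≡ 676 (mod 703)
326^18 ≡ 1 (mod 703) ✓
So ord_703(326) = 18.

18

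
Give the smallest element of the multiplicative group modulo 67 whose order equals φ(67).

2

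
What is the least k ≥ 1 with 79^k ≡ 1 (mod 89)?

44

By Lagrange's theorem, ord_89(79) divides φ(89) = 89 − 1 = 88 = 2^3 · 11.
Divisors of 88: 1, 2, 4, 8, 11, 22, 44, 88.
Compute 79^d (mod 89) for the divisors d until we hit 1:
79^1 ≡ 79 (mod 89)
79^2 ≡ 11 (mod 89)
79^4 ≡ 32 (mod 89)
79^8 ≡ 45 (mod 89)
79^11 ≡ 34 (mod 89)
79^22 ≡ 88 (mod 89)
79^44 ≡ 1 (mod 89) ✓
The smallest such exponent is 44, so the order of 79 is 44.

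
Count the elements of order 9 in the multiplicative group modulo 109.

6

φ(109) = 109 − 1 = 108 = 2^2 · 3^3.
Since (Z/109Z)^× is cyclic of order 108, the number of elements of order d is φ(d) when d | 108 and 0 otherwise.
9 = 3^2 divides 108, and φ(9) = 6.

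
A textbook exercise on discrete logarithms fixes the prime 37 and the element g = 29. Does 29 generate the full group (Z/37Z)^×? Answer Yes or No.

No

φ(37) = 37 − 1 = 36 = 2^2 · 3^2.
An element g generates (Z/37Z)^× iff g^(36/q) ≢ 1 (mod 37) for each prime q ∈ {2, 3}.
29^18 ≡ 36 (mod 37)  [q = 2: ≢ 1 ✓]
29^12 ≡ 1 (mod 37)  [q = 3: ≡ 1 ✗]
Since 29^12 ≡ 1, the order of 29 divides 12 < 36, so 29 is not a primitive root.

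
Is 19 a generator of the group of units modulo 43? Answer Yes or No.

φ(43) = 43 − 1 = 42 = 2 · 3 · 7.
19 is a primitive root mod 43 iff 19^(φ(43)/q) ≢ 1 for every prime q | φ(43), i.e. q ∈ {2, 3, 7}.
19^21 ≡ 42 (mod 43)  [q = 2: ≢ 1 ✓]
19^14 ≡ 36 (mod 43)  [q = 3: ≢ 1 ✓]
19^6 ≡ 11 (mod 43)  [q = 7: ≢ 1 ✓]
All checks pass, so 19 has order 42 and is a primitive root modulo 43.

Yes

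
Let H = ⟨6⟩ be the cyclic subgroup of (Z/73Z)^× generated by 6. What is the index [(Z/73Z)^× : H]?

ord(6) | φ(73) = 73 − 1 = 72 = 2^3 · 3^2.
Divisors of 72: 1, 2, 3, 4, 6, 8, 9, 12, 18, 24, 36, 72.
Compute 6^d (mod 73) for the divisors d until we hit 1:
6^1 ≡ 6 (mod 73)
6^2 ≡ 36 (mod 73)
6^3 ≡ 70 (mod 73)
6^4 ≡ 55 (mod 73)
6^6 ≡ 9 (mod 73)
6^8 ≡ 32 (mod 73)
6^9 ≡ 46 (mod 73)
6^12 ≡ 8 (mod 73)
6^18 ≡ 72 (mod 73)
6^24 ≡ 64 (mod 73)
6^36 ≡ 1 (mod 73) ✓
The order of 6 is 36, so the subgroup it generates has 36 elements.
[(Z/73Z)^× : ⟨6⟩] = 72/36 = 2.

2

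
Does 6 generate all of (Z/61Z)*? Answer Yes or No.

Yes

φ(61) = 61 − 1 = 60 = 2^2 · 3 · 5.
Test 6^(60/q) mod 61 for each prime factor q of 60:
6^30 ≡ 60 (mod 61)  [q = 2: ≢ 1 ✓]
6^20 ≡ 47 (mod 61)  [q = 3: ≢ 1 ✓]
6^12 ≡ 20 (mod 61)  [q = 5: ≢ 1 ✓]
Every test exponent gives a nontrivial residue, hence 6 generates the full group.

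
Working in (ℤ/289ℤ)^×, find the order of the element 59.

136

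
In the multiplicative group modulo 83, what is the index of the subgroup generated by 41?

2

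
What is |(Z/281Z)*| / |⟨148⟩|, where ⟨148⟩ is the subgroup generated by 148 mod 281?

1

By Lagrange's theorem, ord_281(148) divides φ(281) = 281 − 1 = 280 = 2^3 · 5 · 7.
Divisors of 280: 1, 2, 4, 5, 7, 8, 10, 14, 20, 28, 35, 40, 56, 70, 140, 280.
Check 148^d mod 281 for each divisor in increasing order:
148^1 ≡ 148 (mod 281)
148^2 ≡ 267 (mod 281)
148^4 ≡ 196 (mod 281)
148^5 ≡ 65 (mod 281)
148^7 ≡ 214 (mod 281)
148^8 ≡ 200 (mod 281)
148^10 ≡ 10 (mod 281)
148^14 ≡ 274 (mod 281)
148^20 ≡ 100 (mod 281)
148^28 ≡ 49 (mod 281)
148^35 ≡ 89 (mod 281)
148^40 ≡ 165 (mod 281)
148^56 ≡ 153 (mod 281)
148^70 ≡ 53 (mod 281)
148^140 ≡ 280 (mod 281)
148^280 ≡ 1 (mod 281) ✓
Thus |⟨148⟩| = ord(148) = 280.
[(Z/281Z)^× : ⟨148⟩] = 280/280 = 1.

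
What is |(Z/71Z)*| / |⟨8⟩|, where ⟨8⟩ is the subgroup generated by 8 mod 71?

By Lagrange's theorem, ord_71(8) divides φ(71) = 71 − 1 = 70 = 2 · 5 · 7.
Divisors of 70: 1, 2, 5, 7, 10, 14, 35, 70.
Evaluate successive powers at the divisors of 70:
8^1 ≡ 8
8^2 ≡ 64
8^5 ≡ 37
8^7 ≡ 25
8^10 ≡ 20
8^14 ≡ 57
8^35 ≡ 1
The order of 8 is 35, so the subgroup it generates has 35 elements.
The index is φ(71) / ord(8) = 70 / 35 = 2.

2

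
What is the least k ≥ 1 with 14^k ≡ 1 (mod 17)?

16

Since 14 ∈ (Z/17Z)^×, its order divides φ(17) = 17 − 1 = 16 = 2^4.
Divisors of 16: 1, 2, 4, 8, 16.
Check 14^d mod 17 for each divisor in increasing order:
14^1 ≡ 14
14^2 ≡ 9
14^4 ≡ 13
14^8 ≡ 16
14^16 ≡ 1
Hence ord(14) = 16.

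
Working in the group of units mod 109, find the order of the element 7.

27

The order of 7 must divide φ(109) = 109 − 1 = 108 = 2^2 · 3^3.
Divisors of 108: 1, 2, 3, 4, 6, 9, 12, 18, 27, 36, 54, 108.
Check 7^d mod 109 for each divisor in increasing order:
7^1 ≡ 7
7^2 ≡ 49
7^3 ≡ 16
7^4 ≡ 3
7^6 ≡ 38
7^9 ≡ 63
7^12 ≡ 27
7^18 ≡ 45
7^27 ≡ 1
So ord_109(7) = 27.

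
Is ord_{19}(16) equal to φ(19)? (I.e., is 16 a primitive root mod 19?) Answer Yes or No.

No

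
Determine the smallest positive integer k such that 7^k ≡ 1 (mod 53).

26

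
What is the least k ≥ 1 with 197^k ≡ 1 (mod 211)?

6

ord(197) | φ(211) = 211 − 1 = 210 = 2 · 3 · 5 · 7.
Divisors of 210: 1, 2, 3, 5, 6, 7, 10, 14, 15, 21, 30, 35, 42, 70, 105, 210.
Test each divisor d:
197^1 ≡ 197 (mod 211)
197^2 ≡ 196 (mod 211)
197^3 ≡ 210 (mod 211)
197^5 ≡ 15 (mod 211)
197^6 ≡ 1 (mod 211) ✓
The smallest such exponent is 6, so the order of 197 is 6.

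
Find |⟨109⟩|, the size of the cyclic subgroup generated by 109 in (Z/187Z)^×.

16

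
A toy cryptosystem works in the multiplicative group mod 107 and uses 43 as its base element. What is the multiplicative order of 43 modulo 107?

106

The order of 43 must divide φ(107) = 107 − 1 = 106 = 2 · 53.
Divisors of 106: 1, 2, 53, 106.
Check 43^d mod 107 for each divisor in increasing order:
43^1 ≡ 43
43^2 ≡ 30
43^53 ≡ 106
43^106 ≡ 1
The smallest such exponent is 106, so the order of 43 is 106.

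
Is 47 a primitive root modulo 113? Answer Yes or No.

Yes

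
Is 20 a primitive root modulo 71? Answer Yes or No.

No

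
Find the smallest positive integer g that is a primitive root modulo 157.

5

φ(157) = 157 − 1 = 156 = 2^2 · 3 · 13.
g is a primitive root iff g^(156/q) ≢ 1 (mod 157) for each prime q ∈ {2, 3, 13}.
g = 2: 2^78 ≡ 156; 2^52 ≡ 1 — hits 1, so not a primitive root.
g = 3: 3^78 ≡ 1 — hits 1, so not a primitive root.
g = 4: 4^78 ≡ 1 — hits 1, so not a primitive root.
g = 5: 5^78 ≡ 156; 5^52 ≡ 12; 5^12 ≡ 130 — none is 1, so 5 is a primitive root.
Hence the least primitive root of 157 is 5.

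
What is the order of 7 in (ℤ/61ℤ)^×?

Since 7 ∈ (Z/61Z)^×, its order divides φ(61) = 61 − 1 = 60 = 2^2 · 3 · 5.
Divisors of 60: 1, 2, 3, 4, 5, 6, 10, 12, 15, 20, 30, 60.
Compute 7^d (mod 61) for the divisors d until we hit 1:
7^1 ≡ 7 (mod 61)
7^2 ≡ 49 (mod 61)
7^3 ≡ 38 (mod 61)
7^4 ≡ 22 (mod 61)
7^5 ≡ 32 (mod 61)
7^6 ≡ 41 (mod 61)
7^10 ≡ 48 (mod 61)
7^12 ≡ 34 (mod 61)
7^15 ≡ 11 (mod 61)
7^20 ≡ 47 (mod 61)
7^30 ≡ 60 (mod 61)
7^60 ≡ 1 (mod 61) ✓
So ord_61(7) = 60.

60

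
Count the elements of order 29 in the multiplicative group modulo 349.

28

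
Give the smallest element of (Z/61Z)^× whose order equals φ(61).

φ(61) = 61 − 1 = 60 = 2^2 · 3 · 5.
g is a primitive root iff g^(60/q) ≢ 1 (mod 61) for each prime q ∈ {2, 3, 5}.
g = 2: 2^30 ≡ 60; 2^20 ≡ 47; 2^12 ≡ 9 — none is 1, so 2 is a primitive root.
So 2 is the smallest generator of (Z/61Z)^×.

2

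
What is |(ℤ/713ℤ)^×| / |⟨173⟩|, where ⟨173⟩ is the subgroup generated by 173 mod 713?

4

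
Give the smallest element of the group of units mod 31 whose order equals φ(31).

φ(31) = 31 − 1 = 30 = 2 · 3 · 5.
g is a primitive root iff g^(30/q) ≢ 1 (mod 31) for each prime q ∈ {2, 3, 5}.
g = 2: 2^15 ≡ 1 — hits 1, so not a primitive root.
g = 3: 3^15 ≡ 30; 3^10 ≡ 25; 3^6 ≡ 16 — none is 1, so 3 is a primitive root.
So 3 is the smallest generator of (Z/31Z)^×.

3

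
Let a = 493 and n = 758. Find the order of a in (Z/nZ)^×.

189

The order of 493 must divide φ(758) = φ(2)·φ(379) = 1·378 = 378 = 2 · 3^3 · 7.
Divisors of 378: 1, 2, 3, 6, 7, 9, 14, 18, 21, 27, 42, 54, 63, 126, 189, 378.
Compute 493^d (mod 758) for the divisors d until we hit 1:
493^1 ≡ 493
493^2 ≡ 489
493^3 ≡ 33
493^6 ≡ 331
493^7 ≡ 213
493^9 ≡ 311
493^14 ≡ 647
493^18 ≡ 455
493^21 ≡ 613
493^27 ≡ 517
493^42 ≡ 559
493^54 ≡ 473
493^63 ≡ 51
493^126 ≡ 327
493^189 ≡ 1
Hence ord(493) = 189.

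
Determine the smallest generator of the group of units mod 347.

2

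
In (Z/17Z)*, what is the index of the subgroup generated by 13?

The order of 13 must divide φ(17) = 17 − 1 = 16 = 2^4.
Divisors of 16: 1, 2, 4, 8, 16.
Compute 13^d (mod 17) for the divisors d until we hit 1:
13^1 ≡ 13 (mod 17)
13^2 ≡ 16 (mod 17)
13^4 ≡ 1 (mod 17) ✓
The order of 13 is 4, so the subgroup it generates has 4 elements.
[(Z/17Z)^× : ⟨13⟩] = 16/4 = 4.

4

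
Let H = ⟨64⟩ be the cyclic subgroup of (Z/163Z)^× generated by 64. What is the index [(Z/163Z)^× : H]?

By Lagrange's theorem, ord_163(64) divides φ(163) = 163 − 1 = 162 = 2 · 3^4.
Divisors of 162: 1, 2, 3, 6, 9, 18, 27, 54, 81, 162.
Evaluate successive powers at the divisors of 162:
64^1 ≡ 64
64^2 ≡ 21
64^3 ≡ 40
64^6 ≡ 133
64^9 ≡ 104
64^18 ≡ 58
64^27 ≡ 1
The order of 64 is 27, so the subgroup it generates has 27 elements.
[(Z/163Z)^× : ⟨64⟩] = 162/27 = 6.

6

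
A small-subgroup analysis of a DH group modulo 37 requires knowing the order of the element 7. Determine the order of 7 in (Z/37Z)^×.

ord(7) | φ(37) = 37 − 1 = 36 = 2^2 · 3^2.
Divisors of 36: 1, 2, 3, 4, 6, 9, 12, 18, 36.
Evaluate successive powers at the divisors of 36:
7^1 ≡ 7
7^2 ≡ 12
7^3 ≡ 10
7^4 ≡ 33
7^6 ≡ 26
7^9 ≡ 1
The smallest such exponent is 9, so the order of 7 is 9.

9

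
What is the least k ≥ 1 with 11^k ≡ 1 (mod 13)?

12

Since 11 ∈ (Z/13Z)^×, its order divides φ(13) = 13 − 1 = 12 = 2^2 · 3.
Divisors of 12: 1, 2, 3, 4, 6, 12.
Evaluate successive powers at the divisors of 12:
11^1 ≡ 11 (mod 13)
11^2 ≡ 4 (mod 13)
11^3 ≡ 5 (mod 13)
11^4 ≡ 3 (mod 13)
11^6 ≡ 12 (mod 13)
11^12 ≡ 1 (mod 13) ✓
So ord_13(11) = 12.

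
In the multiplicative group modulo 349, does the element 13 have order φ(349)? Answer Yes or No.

Yes

φ(349) = 349 − 1 = 348 = 2^2 · 3 · 29.
An element g generates (Z/349Z)^× iff g^(348/q) ≢ 1 (mod 349) for each prime q ∈ {2, 3, 29}.
13^174 ≡ 348 (mod 349)  [q = 2: ≢ 1 ✓]
13^116 ≡ 226 (mod 349)  [q = 3: ≢ 1 ✓]
13^12 ≡ 126 (mod 349)  [q = 29: ≢ 1 ✓]
None equal 1, so ord_349(13) = 348: 13 is a primitive root.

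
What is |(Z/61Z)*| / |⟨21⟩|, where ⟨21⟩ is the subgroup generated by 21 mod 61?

5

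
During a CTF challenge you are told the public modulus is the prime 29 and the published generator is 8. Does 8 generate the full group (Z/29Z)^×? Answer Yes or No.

Yes

φ(29) = 29 − 1 = 28 = 2^2 · 7.
8 is a primitive root mod 29 iff 8^(φ(29)/q) ≢ 1 for every prime q | φ(29), i.e. q ∈ {2, 7}.
8^14 ≡ 28 (mod 29)  [q = 2: ≢ 1 ✓]
8^4 ≡ 7 (mod 29)  [q = 7: ≢ 1 ✓]
None equal 1, so ord_29(8) = 28: 8 is a primitive root.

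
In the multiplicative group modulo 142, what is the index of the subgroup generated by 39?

5

ord(39) | φ(142) = φ(2)·φ(71) = 1·70 = 70 = 2 · 5 · 7.
Divisors of 70: 1, 2, 5, 7, 10, 14, 35, 70.
Check 39^d mod 142 for each divisor in increasing order:
39^1 ≡ 39 (mod 142)
39^2 ≡ 101 (mod 142)
39^5 ≡ 97 (mod 142)
39^7 ≡ 141 (mod 142)
39^10 ≡ 37 (mod 142)
39^14 ≡ 1 (mod 142) ✓
Thus |⟨39⟩| = ord(39) = 14.
[(Z/142Z)^× : ⟨39⟩] = 70/14 = 5.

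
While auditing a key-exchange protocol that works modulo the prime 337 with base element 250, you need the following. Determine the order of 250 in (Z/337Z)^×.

336

ord(250) | φ(337) = 337 − 1 = 336 = 2^4 · 3 · 7.
Divisors of 336: 1, 2, 3, 4, 6, 7, 8, 12, 14, 16, 21, 24, 28, 42, 48, 56, 84, 112, 168, 336.
Check 250^d mod 337 for each divisor in increasing order:
250^1 ≡ 250
250^2 ≡ 155
250^3 ≡ 332
250^4 ≡ 98
250^6 ≡ 25
250^7 ≡ 184
250^8 ≡ 168
250^12 ≡ 288
250^14 ≡ 156
250^16 ≡ 253
250^21 ≡ 59
250^24 ≡ 42
250^28 ≡ 72
250^42 ≡ 111
250^48 ≡ 79
250^56 ≡ 129
250^84 ≡ 189
250^112 ≡ 128
250^168 ≡ 336
250^336 ≡ 1
Hence ord(250) = 336.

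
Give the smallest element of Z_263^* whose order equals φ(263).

φ(263) = 263 − 1 = 262 = 2 · 131.
Test candidates g = 2, 3, … against the prime factors q ∈ {2, 131} of φ(263): g is a generator iff g^(262/q) ≢ 1 for every such q.
g = 2: 2^131 ≡ 1 — hits 1, so not a primitive root.
g = 3: 3^131 ≡ 1 — hits 1, so not a primitive root.
g = 4: 4^131 ≡ 1 — hits 1, so not a primitive root.
g = 5: 5^131 ≡ 262; 5^2 ≡ 25 — none is 1, so 5 is a primitive root.
Hence the least primitive root of 263 is 5.

5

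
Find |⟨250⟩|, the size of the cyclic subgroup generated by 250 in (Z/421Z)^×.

Since 250 ∈ (Z/421Z)^×, its order divides φ(421) = 421 − 1 = 420 = 2^2 · 3 · 5 · 7.
Divisors of 420: 1, 2, 3, 4, 5, 6, 7, 10, 12, 14, 15, 20, 21, 28, 30, 35, 42, 60, 70, 84, 105, 140, 210, 420.
Check 250^d mod 421 for each divisor in increasing order:
250^1 ≡ 250 (mod 421)
250^2 ≡ 192 (mod 421)
250^3 ≡ 6 (mod 421)
250^4 ≡ 237 (mod 421)
250^5 ≡ 310 (mod 421)
250^6 ≡ 36 (mod 421)
250^7 ≡ 159 (mod 421)
250^10 ≡ 112 (mod 421)
250^12 ≡ 33 (mod 421)
250^14 ≡ 21 (mod 421)
250^15 ≡ 198 (mod 421)
250^20 ≡ 335 (mod 421)
250^21 ≡ 392 (mod 421)
250^28 ≡ 20 (mod 421)
250^30 ≡ 51 (mod 421)
250^35 ≡ 233 (mod 421)
250^42 ≡ 420 (mod 421)
250^60 ≡ 75 (mod 421)
250^70 ≡ 401 (mod 421)
250^84 ≡ 1 (mod 421) ✓
Therefore the multiplicative order of 250 modulo 421 is 84.

84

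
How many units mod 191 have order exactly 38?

φ(191) = 191 − 1 = 190 = 2 · 5 · 19.
In a cyclic group of order 190, there are φ(d) elements of order d for each divisor d of 190, and zero for non-divisors.
38 = 2 · 19 divides 190, and φ(38) = 18.

18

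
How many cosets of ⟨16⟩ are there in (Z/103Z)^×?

2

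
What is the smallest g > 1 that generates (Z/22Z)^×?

7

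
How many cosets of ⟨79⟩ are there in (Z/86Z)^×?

14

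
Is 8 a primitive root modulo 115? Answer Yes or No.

115 = 5 · 23 is a product of two distinct odd primes, so (Z/115Z)^× ≅ (Z/5Z)^× × (Z/23Z)^× is not cyclic.
No primitive root modulo 115 exists; in particular 8 is not one.

No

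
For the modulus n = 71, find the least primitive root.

7

φ(71) = 71 − 1 = 70 = 2 · 5 · 7.
g is a primitive root iff g^(70/q) ≢ 1 (mod 71) for each prime q ∈ {2, 5, 7}.
g = 2: 2^35 ≡ 1 — hits 1, so not a primitive root.
g = 3: 3^35 ≡ 1 — hits 1, so not a primitive root.
g = 4: 4^35 ≡ 1 — hits 1, so not a primitive root.
g = 5: 5^35 ≡ 1 — hits 1, so not a primitive root.
g = 6: 6^35 ≡ 1 — hits 1, so not a primitive root.
g = 7: 7^35 ≡ 70; 7^14 ≡ 54; 7^10 ≡ 45 — none is 1, so 7 is a primitive root.
The smallest primitive root modulo 71 is 7.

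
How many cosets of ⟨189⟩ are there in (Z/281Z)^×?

5

The order of 189 must divide φ(281) = 281 − 1 = 280 = 2^3 · 5 · 7.
Divisors of 280: 1, 2, 4, 5, 7, 8, 10, 14, 20, 28, 35, 40, 56, 70, 140, 280.
Test each divisor d:
189^1 ≡ 189 (mod 281)
189^2 ≡ 34 (mod 281)
189^4 ≡ 32 (mod 281)
189^5 ≡ 147 (mod 281)
189^7 ≡ 221 (mod 281)
189^8 ≡ 181 (mod 281)
189^10 ≡ 253 (mod 281)
189^14 ≡ 228 (mod 281)
189^20 ≡ 222 (mod 281)
189^28 ≡ 280 (mod 281)
189^35 ≡ 60 (mod 281)
189^40 ≡ 109 (mod 281)
189^56 ≡ 1 (mod 281) ✓
Thus |⟨189⟩| = ord(189) = 56.
Index = |(Z/281Z)^×| / |⟨189⟩| = 280 / 56 = 5.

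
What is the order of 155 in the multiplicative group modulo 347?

346

By Lagrange's theorem, ord_347(155) divides φ(347) = 347 − 1 = 346 = 2 · 173.
Divisors of 346: 1, 2, 173, 346.
Check 155^d mod 347 for each divisor in increasing order:
155^1 ≡ 155
155^2 ≡ 82
155^173 ≡ 346
155^346 ≡ 1
Hence ord(155) = 346.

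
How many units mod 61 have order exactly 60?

16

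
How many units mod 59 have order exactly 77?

φ(59) = 59 − 1 = 58 = 2 · 29.
In a cyclic group of order 58, there are φ(d) elements of order d for each divisor d of 58, and zero for non-divisors.
Here 58 is not a multiple of 77, so there are no elements of order 77.

0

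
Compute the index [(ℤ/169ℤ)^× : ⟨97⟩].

1

ord(97) | φ(169) = φ(13^2) = 13·(13−1) = 156 = 2^2 · 3 · 13.
Divisors of 156: 1, 2, 3, 4, 6, 12, 13, 26, 39, 52, 78, 156.
Check 97^d mod 169 for each divisor in increasing order:
97^1 ≡ 97
97^2 ≡ 114
97^3 ≡ 73
97^4 ≡ 152
97^6 ≡ 90
97^12 ≡ 157
97^13 ≡ 19
97^26 ≡ 23
97^39 ≡ 99
97^52 ≡ 22
97^78 ≡ 168
97^156 ≡ 1
So ord_169(97) = 156, hence |⟨97⟩| = 156.
Index = |(Z/169Z)^×| / |⟨97⟩| = 156 / 156 = 1.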